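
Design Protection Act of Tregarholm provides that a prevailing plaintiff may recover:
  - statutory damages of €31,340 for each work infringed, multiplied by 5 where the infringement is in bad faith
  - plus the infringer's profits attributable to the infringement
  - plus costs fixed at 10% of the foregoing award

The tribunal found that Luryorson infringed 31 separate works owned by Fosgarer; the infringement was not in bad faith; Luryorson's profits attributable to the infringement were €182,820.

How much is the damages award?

Statutory damages: 31 × €31,340 = €971,540
Infringement not in bad faith: no ×5 enhancement.
Combined award: €971,540 + €182,820 = €1,154,360
Costs: 10% of €1,154,360 = €115,436
Award plus costs: €1,154,360 + €115,436 = €1,269,796

€1,269,796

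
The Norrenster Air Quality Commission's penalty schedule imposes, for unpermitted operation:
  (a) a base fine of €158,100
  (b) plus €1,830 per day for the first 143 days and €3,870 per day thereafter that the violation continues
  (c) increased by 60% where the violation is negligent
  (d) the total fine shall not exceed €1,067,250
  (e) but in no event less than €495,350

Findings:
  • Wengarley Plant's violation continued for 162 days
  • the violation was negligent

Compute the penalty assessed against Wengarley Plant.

First 143 days: 143 × €1,830 = €261,690
Remaining days: (162 − 143) × €3,870 = €73,530
Per-day component: €261,690 + €73,530 = €335,220
Base plus per-day: €158,100 + €335,220 = €493,320
Enhancement: 60% of €493,320 = €295,992
Enhanced fine: €493,320 + €295,992 = €789,312
Cap at €1,067,250: €789,312 is within the cap, no reduction.
Minimum €495,350: €789,312 meets the minimum, no increase.

€789,312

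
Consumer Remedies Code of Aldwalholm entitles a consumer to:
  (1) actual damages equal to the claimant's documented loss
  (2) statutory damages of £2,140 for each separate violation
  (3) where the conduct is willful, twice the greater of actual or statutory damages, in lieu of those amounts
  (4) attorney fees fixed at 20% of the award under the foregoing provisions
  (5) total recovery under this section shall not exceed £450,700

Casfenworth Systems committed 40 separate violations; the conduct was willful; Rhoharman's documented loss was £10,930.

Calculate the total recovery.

Statutory damages: 40 × £2,140 = £85,600
Greater of actual damages (£10,930) or statutory damages (£85,600): £85,600
Doubled: 2 × £85,600 = £171,200
Attorney fees: 20% of £171,200 = £34,240
Total before cap: £171,200 + £34,240 = £205,440
Cap at £450,700: £205,440 is within the cap, no reduction.

Total recovery: £205,440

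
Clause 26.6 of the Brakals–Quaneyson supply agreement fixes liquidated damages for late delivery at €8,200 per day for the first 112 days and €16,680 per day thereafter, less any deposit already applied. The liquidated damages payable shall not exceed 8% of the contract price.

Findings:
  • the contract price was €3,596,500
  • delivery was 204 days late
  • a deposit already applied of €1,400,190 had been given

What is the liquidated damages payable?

First 112 days: 112 × €8,200 = €918,400
Remaining days: (204 − 112) × €16,680 = €1,534,560
Accrued per-day damages: €918,400 + €1,534,560 = €2,452,960
Less deposit already applied: €2,452,960 − €1,400,190 = €1,052,770
Cap: 8% of €3,596,500 = €287,720
Cap at €287,720: €1,052,770 exceeds the cap → €287,720

€287,720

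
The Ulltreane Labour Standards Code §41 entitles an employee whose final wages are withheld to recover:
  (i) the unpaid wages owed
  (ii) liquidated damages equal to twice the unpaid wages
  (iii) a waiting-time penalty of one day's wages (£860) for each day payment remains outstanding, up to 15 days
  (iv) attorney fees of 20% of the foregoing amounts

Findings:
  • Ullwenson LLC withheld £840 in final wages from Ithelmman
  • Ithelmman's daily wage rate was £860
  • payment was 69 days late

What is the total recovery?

Doubled: 2 × £840 = £1,680
Penalty days: min(69, 15) = 15
Waiting-time penalty: 15 × £860 = £12,900
Subtotal: £840 + £1,680 + £12,900 = £15,420
Attorney fees: 20% of £15,420 = £3,084
Total award: £15,420 + £3,084 = £18,504

£18,504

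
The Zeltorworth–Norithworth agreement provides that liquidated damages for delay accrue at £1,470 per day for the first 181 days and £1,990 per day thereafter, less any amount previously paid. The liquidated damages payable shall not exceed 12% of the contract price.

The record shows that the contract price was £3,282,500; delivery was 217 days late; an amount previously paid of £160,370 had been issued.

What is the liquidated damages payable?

First 181 days: 181 × £1,470 = £266,070
Remaining days: (217 − 181) × £1,990 = £71,640
Accrued per-day damages: £266,070 + £71,640 = £337,710
Less amount previously paid: £337,710 − £160,370 = £177,340
Cap: 12% of £3,282,500 = £393,900
Cap at £393,900: £177,340 is within the cap, no reduction.

Liquidated damages: £177,340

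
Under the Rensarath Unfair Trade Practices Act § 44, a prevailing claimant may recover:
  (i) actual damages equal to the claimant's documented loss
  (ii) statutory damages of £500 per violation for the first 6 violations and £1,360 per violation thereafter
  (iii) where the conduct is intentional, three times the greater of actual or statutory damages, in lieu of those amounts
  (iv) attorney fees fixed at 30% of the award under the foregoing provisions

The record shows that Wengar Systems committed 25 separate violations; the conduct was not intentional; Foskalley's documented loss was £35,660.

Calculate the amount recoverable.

First 6 violations: 6 × £500 = £3,000
Remaining violations: (25 − 6) × £1,360 = £25,840
Statutory damages: £3,000 + £25,840 = £28,840
Conduct not intentional: the in-lieu enhancement does not apply.
Actual plus statutory damages: £35,660 + £28,840 = £64,500
Attorney fees: 30% of £64,500 = £19,350
Total recovery: £64,500 + £19,350 = £83,850

£83,850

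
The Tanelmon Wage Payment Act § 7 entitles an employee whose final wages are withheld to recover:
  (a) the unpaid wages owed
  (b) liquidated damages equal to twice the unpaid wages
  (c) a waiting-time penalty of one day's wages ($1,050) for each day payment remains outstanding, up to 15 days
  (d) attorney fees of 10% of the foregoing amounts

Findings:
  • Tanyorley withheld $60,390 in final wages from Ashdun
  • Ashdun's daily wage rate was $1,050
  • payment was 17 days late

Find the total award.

Doubled: 2 × $60,390 = $120,780
Penalty days: min(17, 15) = 15
Waiting-time penalty: 15 × $1,050 = $15,750
Subtotal: $60,390 + $120,780 + $15,750 = $196,920
Attorney fees: 10% of $196,920 = $19,692
Total award: $196,920 + $19,692 = $216,612

$216,612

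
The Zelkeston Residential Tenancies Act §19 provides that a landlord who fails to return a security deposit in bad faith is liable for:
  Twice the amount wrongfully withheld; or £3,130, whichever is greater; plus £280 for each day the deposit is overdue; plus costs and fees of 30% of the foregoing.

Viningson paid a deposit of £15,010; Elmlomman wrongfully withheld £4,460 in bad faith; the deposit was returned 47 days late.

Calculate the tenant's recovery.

Doubled: 2 × £4,460 = £8,920
Minimum £3,130: £8,920 meets the minimum, no increase.
Late-return penalty: 47 × £280 = £13,160
Damages plus late penalty: £8,920 + £13,160 = £22,080
Costs and fees: 30% of £22,080 = £6,624
Total recovery: £22,080 + £6,624 = £28,704

Recovery: £28,704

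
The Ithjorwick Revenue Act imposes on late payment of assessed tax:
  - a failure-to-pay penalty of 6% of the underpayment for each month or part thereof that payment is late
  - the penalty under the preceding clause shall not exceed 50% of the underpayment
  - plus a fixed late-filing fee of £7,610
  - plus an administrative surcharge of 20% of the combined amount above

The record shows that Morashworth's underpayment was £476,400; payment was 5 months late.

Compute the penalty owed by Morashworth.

£180,636

Accrued rate: 6% × 5 = 30%, capped at 50% → 30%
Failure-to-pay penalty: 30% of £476,400 = £142,920
Penalty before surcharge: £142,920 + £7,610 = £150,530
Administrative surcharge: 20% of £150,530 = £30,106
Total penalty: £150,530 + £30,106 = £180,636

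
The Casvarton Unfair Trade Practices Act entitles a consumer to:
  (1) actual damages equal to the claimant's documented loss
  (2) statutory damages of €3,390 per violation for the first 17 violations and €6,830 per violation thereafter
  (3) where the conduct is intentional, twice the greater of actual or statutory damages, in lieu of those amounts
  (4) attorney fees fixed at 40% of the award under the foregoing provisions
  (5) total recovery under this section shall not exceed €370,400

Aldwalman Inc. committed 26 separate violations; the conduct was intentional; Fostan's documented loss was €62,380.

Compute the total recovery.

First 17 violations: 17 × €3,390 = €57,630
Remaining violations: (26 − 17) × €6,830 = €61,470
Statutory damages: €57,630 + €61,470 = €119,100
Greater of actual damages (€62,380) or statutory damages (€119,100): €119,100
Doubled: 2 × €119,100 = €238,200
Attorney fees: 40% of €238,200 = €95,280
Total before cap: €238,200 + €95,280 = €333,480
Cap at €370,400: €333,480 is within the cap, no reduction.

€333,480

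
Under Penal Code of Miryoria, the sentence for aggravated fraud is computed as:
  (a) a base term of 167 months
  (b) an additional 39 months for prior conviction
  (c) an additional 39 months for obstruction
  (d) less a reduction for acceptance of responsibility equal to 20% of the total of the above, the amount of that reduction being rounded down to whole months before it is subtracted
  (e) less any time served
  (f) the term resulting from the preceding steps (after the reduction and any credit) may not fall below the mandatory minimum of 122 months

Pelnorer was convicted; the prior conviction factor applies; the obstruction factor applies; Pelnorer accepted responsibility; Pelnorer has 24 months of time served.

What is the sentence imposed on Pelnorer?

172 months

Prior conviction enhancement: +39 months
Obstruction enhancement: +39 months
Adjusted term: 167 months + 39 months + 39 months = 245 months
Acceptance of responsibility reduction: 20% of 245 months = 49 months (rounded down)
After reduction: 245 − 49 = 196 months
Less time served: 196 months − 24 months = 172 months
Minimum 122 months: 172 months meets the minimum, no increase.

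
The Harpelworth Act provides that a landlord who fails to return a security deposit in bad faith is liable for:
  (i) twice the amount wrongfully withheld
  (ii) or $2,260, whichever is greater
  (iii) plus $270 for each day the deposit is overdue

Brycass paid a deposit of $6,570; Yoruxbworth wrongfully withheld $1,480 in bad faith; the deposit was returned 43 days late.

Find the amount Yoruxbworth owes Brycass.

Doubled: 2 × $1,480 = $2,960
Minimum $2,260: $2,960 meets the minimum, no increase.
Late-return penalty: 43 × $270 = $11,610
Damages plus late penalty: $2,960 + $11,610 = $14,570

Recovery: $14,570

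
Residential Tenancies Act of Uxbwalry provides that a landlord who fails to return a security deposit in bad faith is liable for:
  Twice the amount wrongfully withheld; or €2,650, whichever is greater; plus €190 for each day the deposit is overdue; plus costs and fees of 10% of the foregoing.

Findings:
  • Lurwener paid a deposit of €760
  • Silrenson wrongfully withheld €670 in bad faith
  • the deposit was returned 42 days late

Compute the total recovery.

Doubled: 2 × €670 = €1,340
Minimum €2,650: €1,340 is below the minimum → €2,650
Late-return penalty: 42 × €190 = €7,980
Damages plus late penalty: €2,650 + €7,980 = €10,630
Costs and fees: 10% of €10,630 = €1,063
Total recovery: €10,630 + €1,063 = €11,693

€11,693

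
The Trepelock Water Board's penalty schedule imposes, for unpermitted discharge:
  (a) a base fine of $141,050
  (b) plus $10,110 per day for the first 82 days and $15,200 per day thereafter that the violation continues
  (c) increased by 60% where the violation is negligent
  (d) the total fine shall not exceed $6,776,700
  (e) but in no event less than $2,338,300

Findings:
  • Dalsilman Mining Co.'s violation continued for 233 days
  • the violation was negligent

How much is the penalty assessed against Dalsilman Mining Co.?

First 82 days: 82 × $10,110 = $829,020
Remaining days: (233 − 82) × $15,200 = $2,295,200
Per-day component: $829,020 + $2,295,200 = $3,124,220
Base plus per-day: $141,050 + $3,124,220 = $3,265,270
Enhancement: 60% of $3,265,270 = $1,959,162
Enhanced fine: $3,265,270 + $1,959,162 = $5,224,432
Cap at $6,776,700: $5,224,432 is within the cap, no reduction.
Minimum $2,338,300: $5,224,432 meets the minimum, no increase.

$5,224,432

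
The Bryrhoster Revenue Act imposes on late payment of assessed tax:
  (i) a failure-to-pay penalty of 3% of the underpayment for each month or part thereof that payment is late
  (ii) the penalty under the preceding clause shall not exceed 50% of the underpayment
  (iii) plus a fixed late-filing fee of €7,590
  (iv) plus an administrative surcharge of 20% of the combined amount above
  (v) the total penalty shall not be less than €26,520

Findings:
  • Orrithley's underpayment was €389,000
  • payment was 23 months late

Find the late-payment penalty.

€242,508

Accrued rate: 3% × 23 = 69%, capped at 50% → 50%
Failure-to-pay penalty: 50% of €389,000 = €194,500
Penalty before surcharge: €194,500 + €7,590 = €202,090
Administrative surcharge: 20% of €202,090 = €40,418
Total penalty: €202,090 + €40,418 = €242,508
Minimum €26,520: €242,508 meets the minimum, no increase.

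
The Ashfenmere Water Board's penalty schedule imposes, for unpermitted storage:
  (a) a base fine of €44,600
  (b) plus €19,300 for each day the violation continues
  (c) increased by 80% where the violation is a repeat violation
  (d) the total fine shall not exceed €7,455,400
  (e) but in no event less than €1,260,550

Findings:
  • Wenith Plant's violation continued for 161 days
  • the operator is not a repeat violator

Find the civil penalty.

Per-day component: 161 × €19,300 = €3,107,300
Base plus per-day: €44,600 + €3,107,300 = €3,151,900
The operator is not a repeat violator: no 80% increase.
Cap at €7,455,400: €3,151,900 is within the cap, no reduction.
Minimum €1,260,550: €3,151,900 meets the minimum, no increase.

€3,151,900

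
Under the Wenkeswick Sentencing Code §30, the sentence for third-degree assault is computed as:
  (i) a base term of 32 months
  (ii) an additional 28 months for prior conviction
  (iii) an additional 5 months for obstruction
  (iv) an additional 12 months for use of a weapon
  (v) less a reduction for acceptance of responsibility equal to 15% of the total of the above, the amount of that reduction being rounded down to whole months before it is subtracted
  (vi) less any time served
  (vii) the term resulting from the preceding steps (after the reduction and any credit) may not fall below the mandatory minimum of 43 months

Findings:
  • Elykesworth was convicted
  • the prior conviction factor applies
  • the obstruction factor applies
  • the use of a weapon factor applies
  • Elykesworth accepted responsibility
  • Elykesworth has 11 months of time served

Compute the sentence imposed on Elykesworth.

Prior conviction enhancement: +28 months
Obstruction enhancement: +5 months
Use of a weapon enhancement: +12 months
Adjusted term: 32 months + 28 months + 5 months + 12 months = 77 months
Acceptance of responsibility reduction: 15% of 77 months = 11 months (rounded down)
After reduction: 77 − 11 = 66 months
Less time served: 66 months − 11 months = 55 months
Minimum 43 months: 55 months meets the minimum, no increase.

55 months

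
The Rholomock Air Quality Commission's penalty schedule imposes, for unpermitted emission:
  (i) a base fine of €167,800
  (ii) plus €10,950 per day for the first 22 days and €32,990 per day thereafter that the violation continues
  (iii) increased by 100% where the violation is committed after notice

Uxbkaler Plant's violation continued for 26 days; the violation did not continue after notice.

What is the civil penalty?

€540,660

First 22 days: 22 × €10,950 = €240,900
Remaining days: (26 − 22) × €32,990 = €131,960
Per-day component: €240,900 + €131,960 = €372,860
Base plus per-day: €167,800 + €372,860 = €540,660
The violation did not continue after notice: no 100% increase.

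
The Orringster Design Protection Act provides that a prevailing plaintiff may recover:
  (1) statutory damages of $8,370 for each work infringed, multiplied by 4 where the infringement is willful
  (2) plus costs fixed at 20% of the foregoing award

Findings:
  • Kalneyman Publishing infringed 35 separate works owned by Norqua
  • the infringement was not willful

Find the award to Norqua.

Statutory damages: 35 × $8,370 = $292,950
Infringement not willful: no ×4 enhancement.
Costs: 20% of $292,950 = $58,590
Award plus costs: $292,950 + $58,590 = $351,540

$351,540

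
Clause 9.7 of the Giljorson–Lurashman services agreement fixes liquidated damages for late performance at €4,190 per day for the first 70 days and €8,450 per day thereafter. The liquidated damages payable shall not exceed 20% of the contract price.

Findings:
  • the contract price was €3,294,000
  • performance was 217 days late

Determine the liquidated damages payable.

First 70 days: 70 × €4,190 = €293,300
Remaining days: (217 − 70) × €8,450 = €1,242,150
Accrued per-day damages: €293,300 + €1,242,150 = €1,535,450
Cap: 20% of €3,294,000 = €658,800
Cap at €658,800: €1,535,450 exceeds the cap → €658,800

€658,800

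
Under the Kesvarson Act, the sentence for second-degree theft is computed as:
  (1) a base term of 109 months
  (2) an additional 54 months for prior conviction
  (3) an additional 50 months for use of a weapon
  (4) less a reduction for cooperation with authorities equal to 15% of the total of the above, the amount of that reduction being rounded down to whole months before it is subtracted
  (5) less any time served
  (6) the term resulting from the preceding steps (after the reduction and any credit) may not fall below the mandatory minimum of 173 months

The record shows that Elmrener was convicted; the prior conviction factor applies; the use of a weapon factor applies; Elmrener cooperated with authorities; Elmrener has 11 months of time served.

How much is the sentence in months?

173 months

Prior conviction enhancement: +54 months
Use of a weapon enhancement: +50 months
Adjusted term: 109 months + 54 months + 50 months = 213 months
Cooperation with authorities reduction: 15% of 213 months = 31 months (rounded down)
After reduction: 213 − 31 = 182 months
Less time served: 182 months − 11 months = 171 months
Minimum 173 months: 171 months is below the minimum → 173 months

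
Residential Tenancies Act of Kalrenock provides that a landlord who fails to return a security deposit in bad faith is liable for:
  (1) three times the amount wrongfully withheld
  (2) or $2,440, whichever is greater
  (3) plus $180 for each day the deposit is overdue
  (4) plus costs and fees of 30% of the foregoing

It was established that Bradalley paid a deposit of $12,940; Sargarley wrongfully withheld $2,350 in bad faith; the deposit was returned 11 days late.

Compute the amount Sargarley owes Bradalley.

Trebled: 3 × $2,350 = $7,050
Minimum $2,440: $7,050 meets the minimum, no increase.
Late-return penalty: 11 × $180 = $1,980
Damages plus late penalty: $7,050 + $1,980 = $9,030
Costs and fees: 30% of $9,030 = $2,709
Total recovery: $9,030 + $2,709 = $11,739

$11,739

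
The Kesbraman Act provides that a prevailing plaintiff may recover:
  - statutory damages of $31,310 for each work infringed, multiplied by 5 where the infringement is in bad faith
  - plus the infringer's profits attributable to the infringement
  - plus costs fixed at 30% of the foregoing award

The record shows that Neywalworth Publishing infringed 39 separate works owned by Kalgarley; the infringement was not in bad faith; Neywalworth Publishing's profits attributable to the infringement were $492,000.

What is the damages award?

Statutory damages: 39 × $31,310 = $1,221,090
Infringement not in bad faith: no ×5 enhancement.
Combined award: $1,221,090 + $492,000 = $1,713,090
Costs: 30% of $1,713,090 = $513,927
Award plus costs: $1,713,090 + $513,927 = $2,227,017

$2,227,017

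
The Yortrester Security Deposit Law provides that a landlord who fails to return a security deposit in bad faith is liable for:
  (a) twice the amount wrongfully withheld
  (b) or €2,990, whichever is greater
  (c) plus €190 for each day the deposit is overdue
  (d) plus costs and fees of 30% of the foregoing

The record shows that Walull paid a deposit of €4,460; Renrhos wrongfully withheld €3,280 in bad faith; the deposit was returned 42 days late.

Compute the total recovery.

Doubled: 2 × €3,280 = €6,560
Minimum €2,990: €6,560 meets the minimum, no increase.
Late-return penalty: 42 × €190 = €7,980
Damages plus late penalty: €6,560 + €7,980 = €14,540
Costs and fees: 30% of €14,540 = €4,362
Total recovery: €14,540 + €4,362 = €18,902

€18,902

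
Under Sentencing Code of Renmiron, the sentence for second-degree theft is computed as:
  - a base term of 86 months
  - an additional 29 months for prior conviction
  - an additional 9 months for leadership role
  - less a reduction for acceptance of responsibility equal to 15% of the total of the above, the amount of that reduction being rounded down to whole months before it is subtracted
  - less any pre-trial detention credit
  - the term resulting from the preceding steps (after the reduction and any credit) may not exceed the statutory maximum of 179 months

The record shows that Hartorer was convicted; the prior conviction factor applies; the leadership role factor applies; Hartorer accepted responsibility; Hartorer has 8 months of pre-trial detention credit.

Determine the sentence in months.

98 months

Prior conviction enhancement: +29 months
Leadership role enhancement: +9 months
Adjusted term: 86 months + 29 months + 9 months = 124 months
Acceptance of responsibility reduction: 15% of 124 months = 18 months (rounded down)
After reduction: 124 − 18 = 106 months
Less pre-trial detention credit: 106 months − 8 months = 98 months
Cap at 179 months: 98 months is within the cap, no reduction.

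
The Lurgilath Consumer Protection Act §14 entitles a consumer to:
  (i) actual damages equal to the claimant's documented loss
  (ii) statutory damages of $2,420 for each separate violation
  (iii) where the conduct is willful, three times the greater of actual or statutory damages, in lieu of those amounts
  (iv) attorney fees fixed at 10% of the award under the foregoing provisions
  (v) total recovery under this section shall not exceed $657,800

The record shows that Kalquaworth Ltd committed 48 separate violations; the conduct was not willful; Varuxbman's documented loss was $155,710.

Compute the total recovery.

Statutory damages: 48 × $2,420 = $116,160
Conduct not willful: the in-lieu enhancement does not apply.
Actual plus statutory damages: $155,710 + $116,160 = $271,870
Attorney fees: 10% of $271,870 = $27,187
Total before cap: $271,870 + $27,187 = $299,057
Cap at $657,800: $299,057 is within the cap, no reduction.

$299,057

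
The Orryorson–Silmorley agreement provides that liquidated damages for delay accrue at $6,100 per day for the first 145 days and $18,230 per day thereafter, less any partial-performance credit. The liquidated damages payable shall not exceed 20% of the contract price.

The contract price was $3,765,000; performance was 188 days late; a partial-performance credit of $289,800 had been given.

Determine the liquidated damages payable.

First 145 days: 145 × $6,100 = $884,500
Remaining days: (188 − 145) × $18,230 = $783,890
Accrued per-day damages: $884,500 + $783,890 = $1,668,390
Less partial-performance credit: $1,668,390 − $289,800 = $1,378,590
Cap: 20% of $3,765,000 = $753,000
Cap at $753,000: $1,378,590 exceeds the cap → $753,000

$753,000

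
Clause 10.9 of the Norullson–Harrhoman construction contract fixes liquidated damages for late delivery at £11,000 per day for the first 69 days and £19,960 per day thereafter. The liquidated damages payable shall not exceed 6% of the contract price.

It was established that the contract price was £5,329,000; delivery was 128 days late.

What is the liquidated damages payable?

First 69 days: 69 × £11,000 = £759,000
Remaining days: (128 − 69) × £19,960 = £1,177,640
Accrued per-day damages: £759,000 + £1,177,640 = £1,936,640
Cap: 6% of £5,329,000 = £319,740
Cap at £319,740: £1,936,640 exceeds the cap → £319,740

Liquidated damages: £319,740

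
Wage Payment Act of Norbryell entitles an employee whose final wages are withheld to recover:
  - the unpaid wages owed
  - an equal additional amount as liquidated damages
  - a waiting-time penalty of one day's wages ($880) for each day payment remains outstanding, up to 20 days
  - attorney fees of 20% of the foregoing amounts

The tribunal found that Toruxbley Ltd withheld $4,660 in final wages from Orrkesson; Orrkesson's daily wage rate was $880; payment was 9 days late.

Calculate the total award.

Liquidated damages (equal amount): $4,660
Penalty days: min(9, 20) = 9
Waiting-time penalty: 9 × $880 = $7,920
Subtotal: $4,660 + $4,660 + $7,920 = $17,240
Attorney fees: 20% of $17,240 = $3,448
Total award: $17,240 + $3,448 = $20,688

Total award: $20,688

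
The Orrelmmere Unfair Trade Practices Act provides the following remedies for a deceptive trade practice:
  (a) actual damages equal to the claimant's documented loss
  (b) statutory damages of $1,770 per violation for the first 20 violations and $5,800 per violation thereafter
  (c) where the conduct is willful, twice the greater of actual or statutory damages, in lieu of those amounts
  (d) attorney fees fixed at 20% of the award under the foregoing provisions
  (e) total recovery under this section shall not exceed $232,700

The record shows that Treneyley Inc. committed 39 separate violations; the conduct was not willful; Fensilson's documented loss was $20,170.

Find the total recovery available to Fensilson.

$198,924

First 20 violations: 20 × $1,770 = $35,400
Remaining violations: (39 − 20) × $5,800 = $110,200
Statutory damages: $35,400 + $110,200 = $145,600
Conduct not willful: the in-lieu enhancement does not apply.
Actual plus statutory damages: $20,170 + $145,600 = $165,770
Attorney fees: 20% of $165,770 = $33,154
Total before cap: $165,770 + $33,154 = $198,924
Cap at $232,700: $198,924 is within the cap, no reduction.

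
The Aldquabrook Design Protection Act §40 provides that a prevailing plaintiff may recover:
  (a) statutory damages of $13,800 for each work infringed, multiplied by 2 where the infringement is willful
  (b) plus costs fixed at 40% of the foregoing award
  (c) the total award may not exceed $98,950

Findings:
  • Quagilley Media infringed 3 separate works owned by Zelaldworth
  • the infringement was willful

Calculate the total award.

$98,950

Statutory damages: 3 × $13,800 = $41,400
Doubled: 2 × $41,400 = $82,800
Costs: 40% of $82,800 = $33,120
Award plus costs: $82,800 + $33,120 = $115,920
Cap at $98,950: $115,920 exceeds the cap → $98,950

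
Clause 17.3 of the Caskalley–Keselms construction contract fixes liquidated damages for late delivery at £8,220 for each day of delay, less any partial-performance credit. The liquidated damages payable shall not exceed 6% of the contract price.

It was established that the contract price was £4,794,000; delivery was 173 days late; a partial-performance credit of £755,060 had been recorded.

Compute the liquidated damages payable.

£287,640

Per-day damages: 173 × £8,220 = £1,422,060
Less partial-performance credit: £1,422,060 − £755,060 = £667,000
Cap: 6% of £4,794,000 = £287,640
Cap at £287,640: £667,000 exceeds the cap → £287,640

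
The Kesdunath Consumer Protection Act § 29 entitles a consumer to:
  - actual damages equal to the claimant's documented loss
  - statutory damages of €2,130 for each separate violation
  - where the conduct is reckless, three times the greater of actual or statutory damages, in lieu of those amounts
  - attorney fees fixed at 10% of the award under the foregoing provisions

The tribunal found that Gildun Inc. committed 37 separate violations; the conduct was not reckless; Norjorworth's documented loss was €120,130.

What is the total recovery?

€218,834

Statutory damages: 37 × €2,130 = €78,810
Conduct not reckless: the in-lieu enhancement does not apply.
Actual plus statutory damages: €120,130 + €78,810 = €198,940
Attorney fees: 10% of €198,940 = €19,894
Total recovery: €198,940 + €19,894 = €218,834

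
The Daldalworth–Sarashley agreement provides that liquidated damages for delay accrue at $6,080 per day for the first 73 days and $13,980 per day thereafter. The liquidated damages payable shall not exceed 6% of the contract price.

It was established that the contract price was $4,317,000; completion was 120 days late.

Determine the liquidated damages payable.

First 73 days: 73 × $6,080 = $443,840
Remaining days: (120 − 73) × $13,980 = $657,060
Accrued per-day damages: $443,840 + $657,060 = $1,100,900
Cap: 6% of $4,317,000 = $259,020
Cap at $259,020: $1,100,900 exceeds the cap → $259,020

Liquidated damages: $259,020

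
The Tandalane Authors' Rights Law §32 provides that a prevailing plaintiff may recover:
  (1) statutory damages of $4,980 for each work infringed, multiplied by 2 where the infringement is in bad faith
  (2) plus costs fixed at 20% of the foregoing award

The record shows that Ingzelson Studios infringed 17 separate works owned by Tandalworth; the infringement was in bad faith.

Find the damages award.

Award: $203,184

Statutory damages: 17 × $4,980 = $84,660
Doubled: 2 × $84,660 = $169,320
Costs: 20% of $169,320 = $33,864
Award plus costs: $169,320 + $33,864 = $203,184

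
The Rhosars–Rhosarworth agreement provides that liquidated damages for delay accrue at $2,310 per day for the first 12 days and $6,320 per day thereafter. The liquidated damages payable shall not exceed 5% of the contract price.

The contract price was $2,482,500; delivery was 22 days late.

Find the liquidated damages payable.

$90,920

First 12 days: 12 × $2,310 = $27,720
Remaining days: (22 − 12) × $6,320 = $63,200
Accrued per-day damages: $27,720 + $63,200 = $90,920
Cap: 5% of $2,482,500 = $124,125
Cap at $124,125: $90,920 is within the cap, no reduction.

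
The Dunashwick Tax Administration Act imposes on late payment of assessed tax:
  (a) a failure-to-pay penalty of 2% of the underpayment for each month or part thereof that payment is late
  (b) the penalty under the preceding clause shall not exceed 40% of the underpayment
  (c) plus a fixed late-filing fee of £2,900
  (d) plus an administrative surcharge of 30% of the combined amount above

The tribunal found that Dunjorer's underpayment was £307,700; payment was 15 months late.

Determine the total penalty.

£123,773

Accrued rate: 2% × 15 = 30%, capped at 40% → 30%
Failure-to-pay penalty: 30% of £307,700 = £92,310
Penalty before surcharge: £92,310 + £2,900 = £95,210
Administrative surcharge: 30% of £95,210 = £28,563
Total penalty: £95,210 + £28,563 = £123,773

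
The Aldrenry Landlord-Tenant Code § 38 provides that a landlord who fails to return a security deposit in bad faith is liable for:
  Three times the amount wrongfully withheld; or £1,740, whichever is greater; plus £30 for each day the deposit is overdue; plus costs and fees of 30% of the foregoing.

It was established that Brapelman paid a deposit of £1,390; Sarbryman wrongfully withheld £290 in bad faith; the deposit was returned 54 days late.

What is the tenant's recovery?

Trebled: 3 × £290 = £870
Minimum £1,740: £870 is below the minimum → £1,740
Late-return penalty: 54 × £30 = £1,620
Damages plus late penalty: £1,740 + £1,620 = £3,360
Costs and fees: 30% of £3,360 = £1,008
Total recovery: £3,360 + £1,008 = £4,368

Recovery: £4,368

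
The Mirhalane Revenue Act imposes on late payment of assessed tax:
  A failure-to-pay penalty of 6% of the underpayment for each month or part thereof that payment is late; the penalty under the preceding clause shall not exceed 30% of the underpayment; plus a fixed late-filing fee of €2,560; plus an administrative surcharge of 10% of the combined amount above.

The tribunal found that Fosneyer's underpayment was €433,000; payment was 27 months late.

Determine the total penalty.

Penalty: €145,706

Accrued rate: 6% × 27 = 162%, capped at 30% → 30%
Failure-to-pay penalty: 30% of €433,000 = €129,900
Penalty before surcharge: €129,900 + €2,560 = €132,460
Administrative surcharge: 10% of €132,460 = €13,246
Total penalty: €132,460 + €13,246 = €145,706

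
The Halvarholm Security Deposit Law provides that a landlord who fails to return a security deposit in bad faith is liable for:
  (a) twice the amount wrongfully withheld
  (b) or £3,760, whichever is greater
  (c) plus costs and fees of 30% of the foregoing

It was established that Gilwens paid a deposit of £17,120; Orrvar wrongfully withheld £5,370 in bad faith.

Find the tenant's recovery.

Recovery: £13,962

Doubled: 2 × £5,370 = £10,740
Minimum £3,760: £10,740 meets the minimum, no increase.
Costs and fees: 30% of £10,740 = £3,222
Total recovery: £10,740 + £3,222 = £13,962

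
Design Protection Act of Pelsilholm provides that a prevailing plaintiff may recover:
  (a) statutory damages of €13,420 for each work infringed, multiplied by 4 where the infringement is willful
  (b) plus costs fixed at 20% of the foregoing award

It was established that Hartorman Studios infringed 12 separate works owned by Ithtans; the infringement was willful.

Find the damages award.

Statutory damages: 12 × €13,420 = €161,040
Multiplied by 4: 4 × €161,040 = €644,160
Costs: 20% of €644,160 = €128,832
Award plus costs: €644,160 + €128,832 = €772,992

Award: €772,992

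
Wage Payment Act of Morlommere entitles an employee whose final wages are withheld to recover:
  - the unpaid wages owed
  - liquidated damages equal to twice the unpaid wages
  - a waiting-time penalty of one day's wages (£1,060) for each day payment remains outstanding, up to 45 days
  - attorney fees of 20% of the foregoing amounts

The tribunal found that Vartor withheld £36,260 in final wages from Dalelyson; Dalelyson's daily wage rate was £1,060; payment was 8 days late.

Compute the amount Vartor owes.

Doubled: 2 × £36,260 = £72,520
Penalty days: min(8, 45) = 8
Waiting-time penalty: 8 × £1,060 = £8,480
Subtotal: £36,260 + £72,520 + £8,480 = £117,260
Attorney fees: 20% of £117,260 = £23,452
Total award: £117,260 + £23,452 = £140,712

£140,712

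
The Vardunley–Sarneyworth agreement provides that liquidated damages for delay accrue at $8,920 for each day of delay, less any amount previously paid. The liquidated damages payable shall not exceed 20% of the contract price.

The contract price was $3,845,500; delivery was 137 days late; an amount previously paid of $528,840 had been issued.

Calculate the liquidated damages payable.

Per-day damages: 137 × $8,920 = $1,222,040
Less amount previously paid: $1,222,040 − $528,840 = $693,200
Cap: 20% of $3,845,500 = $769,100
Cap at $769,100: $693,200 is within the cap, no reduction.

$693,200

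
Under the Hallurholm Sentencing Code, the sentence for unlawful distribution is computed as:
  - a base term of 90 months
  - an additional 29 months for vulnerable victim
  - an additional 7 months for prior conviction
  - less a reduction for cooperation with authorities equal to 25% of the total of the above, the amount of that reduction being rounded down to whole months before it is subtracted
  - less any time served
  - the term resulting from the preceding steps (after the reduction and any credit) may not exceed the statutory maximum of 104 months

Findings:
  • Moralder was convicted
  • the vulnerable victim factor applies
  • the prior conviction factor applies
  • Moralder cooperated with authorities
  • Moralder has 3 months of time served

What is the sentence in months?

Vulnerable victim enhancement: +29 months
Prior conviction enhancement: +7 months
Adjusted term: 90 months + 29 months + 7 months = 126 months
Cooperation with authorities reduction: 25% of 126 months = 31 months (rounded down)
After reduction: 126 − 31 = 95 months
Less time served: 95 months − 3 months = 92 months
Cap at 104 months: 92 months is within the cap, no reduction.

92 months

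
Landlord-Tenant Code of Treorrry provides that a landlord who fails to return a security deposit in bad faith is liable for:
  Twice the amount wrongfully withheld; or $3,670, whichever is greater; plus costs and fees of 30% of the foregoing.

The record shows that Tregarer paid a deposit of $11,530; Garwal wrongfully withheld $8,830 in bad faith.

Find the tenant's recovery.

Doubled: 2 × $8,830 = $17,660
Minimum $3,670: $17,660 meets the minimum, no increase.
Costs and fees: 30% of $17,660 = $5,298
Total recovery: $17,660 + $5,298 = $22,958

$22,958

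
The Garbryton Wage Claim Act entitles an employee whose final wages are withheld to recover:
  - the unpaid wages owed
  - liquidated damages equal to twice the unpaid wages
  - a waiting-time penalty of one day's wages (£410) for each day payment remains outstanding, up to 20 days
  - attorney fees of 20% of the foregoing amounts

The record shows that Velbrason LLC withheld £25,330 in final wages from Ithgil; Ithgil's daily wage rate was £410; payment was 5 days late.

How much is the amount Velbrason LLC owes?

£93,648

Doubled: 2 × £25,330 = £50,660
Penalty days: min(5, 20) = 5
Waiting-time penalty: 5 × £410 = £2,050
Subtotal: £25,330 + £50,660 + £2,050 = £78,040
Attorney fees: 20% of £78,040 = £15,608
Total award: £78,040 + £15,608 = £93,648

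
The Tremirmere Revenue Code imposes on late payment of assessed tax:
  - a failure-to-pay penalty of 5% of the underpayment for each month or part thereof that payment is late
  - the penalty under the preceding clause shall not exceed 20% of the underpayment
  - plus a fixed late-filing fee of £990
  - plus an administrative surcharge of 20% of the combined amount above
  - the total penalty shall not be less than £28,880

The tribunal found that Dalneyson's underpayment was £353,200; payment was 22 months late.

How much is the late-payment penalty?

£85,956

Accrued rate: 5% × 22 = 110%, capped at 20% → 20%
Failure-to-pay penalty: 20% of £353,200 = £70,640
Penalty before surcharge: £70,640 + £990 = £71,630
Administrative surcharge: 20% of £71,630 = £14,326
Total penalty: £71,630 + £14,326 = £85,956
Minimum £28,880: £85,956 meets the minimum, no increase.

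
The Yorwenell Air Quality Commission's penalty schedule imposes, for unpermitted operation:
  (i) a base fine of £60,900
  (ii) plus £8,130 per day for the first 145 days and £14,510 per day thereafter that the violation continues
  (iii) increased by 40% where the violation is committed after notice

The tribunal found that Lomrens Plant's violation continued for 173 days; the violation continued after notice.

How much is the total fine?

Civil penalty: £2,304,442

First 145 days: 145 × £8,130 = £1,178,850
Remaining days: (173 − 145) × £14,510 = £406,280
Per-day component: £1,178,850 + £406,280 = £1,585,130
Base plus per-day: £60,900 + £1,585,130 = £1,646,030
Enhancement: 40% of £1,646,030 = £658,412
Enhanced fine: £1,646,030 + £658,412 = £2,304,442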